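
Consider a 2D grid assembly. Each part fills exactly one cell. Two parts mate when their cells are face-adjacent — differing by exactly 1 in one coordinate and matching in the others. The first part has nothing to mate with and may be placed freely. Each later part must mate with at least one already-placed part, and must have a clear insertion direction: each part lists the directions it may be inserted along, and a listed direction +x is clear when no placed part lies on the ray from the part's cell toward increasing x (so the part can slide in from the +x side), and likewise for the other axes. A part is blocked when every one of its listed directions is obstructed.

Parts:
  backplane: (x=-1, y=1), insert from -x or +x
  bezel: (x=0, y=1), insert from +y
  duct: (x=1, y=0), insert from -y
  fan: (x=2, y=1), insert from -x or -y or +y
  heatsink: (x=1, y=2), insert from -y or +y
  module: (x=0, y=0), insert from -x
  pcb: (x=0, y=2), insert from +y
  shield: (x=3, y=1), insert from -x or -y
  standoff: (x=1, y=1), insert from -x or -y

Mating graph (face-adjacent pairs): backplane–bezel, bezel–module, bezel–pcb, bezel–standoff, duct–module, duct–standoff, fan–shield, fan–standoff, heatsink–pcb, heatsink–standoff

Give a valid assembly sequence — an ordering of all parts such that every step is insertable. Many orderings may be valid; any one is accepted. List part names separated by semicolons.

fan; standoff; duct; shield; heatsink; module; bezel; pcb; backplane

1. fan@(2, 1) [-x clear] — {fan}
2. standoff@(1, 1) [-x clear] — {fan, standoff}
3. duct@(1, 0) [-y clear] — {duct, fan, standoff}
4. shield@(3, 1) [-y clear] — {duct, fan, shield, standoff}
5. heatsink@(1, 2) [+y clear] — {duct, fan, heatsink, shield, standoff}
6. module@(0, 0) [-x clear] — {duct, fan, heatsink, module, shield, standoff}
7. bezel@(0, 1) [+y clear] — {bezel, duct, fan, heatsink, module, shield, standoff}
8. pcb@(0, 2) [+y clear] — {bezel, duct, fan, heatsink, module, pcb, shield, standoff}
9. backplane@(-1, 1) [-x clear] — {backplane, bezel, duct, fan, heatsink, module, pcb, shield, standoff}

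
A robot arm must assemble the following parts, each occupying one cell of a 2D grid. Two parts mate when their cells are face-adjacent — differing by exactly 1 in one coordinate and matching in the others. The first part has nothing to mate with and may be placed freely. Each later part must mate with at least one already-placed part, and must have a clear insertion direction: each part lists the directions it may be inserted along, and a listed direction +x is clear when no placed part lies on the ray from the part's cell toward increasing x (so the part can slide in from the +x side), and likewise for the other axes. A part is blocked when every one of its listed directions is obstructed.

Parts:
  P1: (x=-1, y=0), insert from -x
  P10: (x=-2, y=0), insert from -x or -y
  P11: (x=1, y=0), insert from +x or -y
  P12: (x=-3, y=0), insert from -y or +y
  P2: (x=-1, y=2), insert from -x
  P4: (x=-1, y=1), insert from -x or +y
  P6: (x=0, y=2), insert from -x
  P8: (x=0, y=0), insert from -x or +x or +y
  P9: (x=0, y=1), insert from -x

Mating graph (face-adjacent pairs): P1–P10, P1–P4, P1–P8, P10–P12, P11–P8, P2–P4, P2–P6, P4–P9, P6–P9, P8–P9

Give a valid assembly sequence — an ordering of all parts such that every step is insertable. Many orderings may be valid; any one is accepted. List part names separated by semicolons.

1. P6@(0, 2) [-x clear] — {P6}
2. P2@(-1, 2) [-x clear] — {P2, P6}
3. P9@(0, 1) [-x clear] — {P2, P6, P9}
4. P8@(0, 0) [-x clear] — {P2, P6, P8, P9}
5. P1@(-1, 0) [-x clear] — {P1, P2, P6, P8, P9}
6. P10@(-2, 0) [-x clear] — {P1, P10, P2, P6, P8, P9}
7. P12@(-3, 0) [-y clear] — {P1, P10, P12, P2, P6, P8, P9}
8. P11@(1, 0) [+x clear] — {P1, P10, P11, P12, P2, P6, P8, P9}
9. P4@(-1, 1) [-x clear] — {P1, P10, P11, P12, P2, P4, P6, P8, P9}

P6; P2; P9; P8; P1; P10; P12; P11; P4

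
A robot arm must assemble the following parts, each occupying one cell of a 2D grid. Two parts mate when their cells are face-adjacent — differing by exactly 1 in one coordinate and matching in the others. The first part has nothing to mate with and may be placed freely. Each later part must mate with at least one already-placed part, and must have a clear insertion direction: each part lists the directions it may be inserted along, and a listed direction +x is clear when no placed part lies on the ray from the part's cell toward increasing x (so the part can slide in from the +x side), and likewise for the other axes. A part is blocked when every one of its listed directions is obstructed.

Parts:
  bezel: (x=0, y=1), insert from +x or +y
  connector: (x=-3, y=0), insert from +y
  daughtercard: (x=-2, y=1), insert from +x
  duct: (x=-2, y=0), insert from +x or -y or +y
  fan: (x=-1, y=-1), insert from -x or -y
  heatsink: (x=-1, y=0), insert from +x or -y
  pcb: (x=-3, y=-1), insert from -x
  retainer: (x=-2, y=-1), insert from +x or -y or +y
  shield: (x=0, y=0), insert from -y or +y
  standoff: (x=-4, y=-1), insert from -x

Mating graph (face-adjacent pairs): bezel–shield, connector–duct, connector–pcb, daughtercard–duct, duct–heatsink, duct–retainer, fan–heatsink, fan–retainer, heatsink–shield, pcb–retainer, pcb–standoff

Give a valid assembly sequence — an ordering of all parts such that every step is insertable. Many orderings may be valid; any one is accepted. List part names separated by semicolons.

1. shield@(0, 0) [-y clear] — {shield}
2. heatsink@(-1, 0) [-y clear] — {heatsink, shield}
3. fan@(-1, -1) [-x clear] — {fan, heatsink, shield}
4. retainer@(-2, -1) [-y clear] — {fan, heatsink, retainer, shield}
5. pcb@(-3, -1) [-x clear] — {fan, heatsink, pcb, retainer, shield}
6. standoff@(-4, -1) [-x clear] — {fan, heatsink, pcb, retainer, shield, standoff}
7. connector@(-3, 0) [+y clear] — {connector, fan, heatsink, pcb, retainer, shield, standoff}
8. duct@(-2, 0) [+y clear] — {connector, duct, fan, heatsink, pcb, retainer, shield, standoff}
9. daughtercard@(-2, 1) [+x clear] — {connector, daughtercard, duct, fan, heatsink, pcb, retainer, shield, standoff}
10. bezel@(0, 1) [+x clear] — {bezel, connector, daughtercard, duct, fan, heatsink, pcb, retainer, shield, standoff}

shield; heatsink; fan; retainer; pcb; standoff; connector; duct; daughtercard; bezel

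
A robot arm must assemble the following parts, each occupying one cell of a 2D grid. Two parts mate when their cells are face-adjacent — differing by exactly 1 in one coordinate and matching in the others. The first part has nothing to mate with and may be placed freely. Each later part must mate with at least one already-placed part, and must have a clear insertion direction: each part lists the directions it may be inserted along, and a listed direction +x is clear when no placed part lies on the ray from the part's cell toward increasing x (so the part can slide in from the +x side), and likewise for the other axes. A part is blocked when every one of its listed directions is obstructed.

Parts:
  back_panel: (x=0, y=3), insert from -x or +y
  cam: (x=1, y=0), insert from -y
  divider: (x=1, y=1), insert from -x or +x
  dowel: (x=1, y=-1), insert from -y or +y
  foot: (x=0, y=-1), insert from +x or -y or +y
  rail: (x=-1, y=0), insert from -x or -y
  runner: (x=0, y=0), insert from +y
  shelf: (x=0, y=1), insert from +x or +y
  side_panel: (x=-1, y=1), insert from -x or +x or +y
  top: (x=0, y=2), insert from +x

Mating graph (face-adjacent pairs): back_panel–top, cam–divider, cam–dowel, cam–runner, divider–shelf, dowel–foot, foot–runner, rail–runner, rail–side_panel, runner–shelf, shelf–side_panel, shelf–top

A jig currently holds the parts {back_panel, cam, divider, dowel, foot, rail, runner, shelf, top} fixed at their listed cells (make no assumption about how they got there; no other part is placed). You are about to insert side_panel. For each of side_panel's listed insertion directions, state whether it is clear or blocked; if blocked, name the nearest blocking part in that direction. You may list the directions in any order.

+x: blocked by shelf; +y: clear; -x: clear

-x: ray from side_panel(-1, 1) has no placed part ⇒ clear
+x: nearest on ray is shelf@(0, 1) ⇒ blocked
+y: ray from side_panel(-1, 1) has no placed part ⇒ clear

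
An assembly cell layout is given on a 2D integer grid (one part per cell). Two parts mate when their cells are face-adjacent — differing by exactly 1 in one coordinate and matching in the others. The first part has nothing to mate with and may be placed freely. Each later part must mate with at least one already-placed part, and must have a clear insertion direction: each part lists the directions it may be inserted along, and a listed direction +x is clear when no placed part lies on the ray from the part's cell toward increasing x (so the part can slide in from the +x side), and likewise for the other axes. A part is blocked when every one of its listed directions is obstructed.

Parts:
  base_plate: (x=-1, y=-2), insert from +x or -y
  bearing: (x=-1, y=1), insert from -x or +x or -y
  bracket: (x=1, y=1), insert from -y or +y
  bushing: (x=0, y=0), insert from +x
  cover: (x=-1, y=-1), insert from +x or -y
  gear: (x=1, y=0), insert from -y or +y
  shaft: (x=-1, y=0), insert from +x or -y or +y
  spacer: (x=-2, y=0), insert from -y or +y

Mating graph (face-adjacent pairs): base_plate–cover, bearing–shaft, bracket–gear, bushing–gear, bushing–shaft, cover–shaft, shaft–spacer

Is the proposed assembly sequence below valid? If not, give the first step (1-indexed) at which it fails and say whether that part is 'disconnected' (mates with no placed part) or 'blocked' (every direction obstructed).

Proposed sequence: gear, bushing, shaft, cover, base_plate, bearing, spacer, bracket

1. gear@(1, 0) [-y clear] — {gear}
2. bushing@(0, 0) — +x all obstructed ⇒ blocked

Invalid at step 2 (blocked)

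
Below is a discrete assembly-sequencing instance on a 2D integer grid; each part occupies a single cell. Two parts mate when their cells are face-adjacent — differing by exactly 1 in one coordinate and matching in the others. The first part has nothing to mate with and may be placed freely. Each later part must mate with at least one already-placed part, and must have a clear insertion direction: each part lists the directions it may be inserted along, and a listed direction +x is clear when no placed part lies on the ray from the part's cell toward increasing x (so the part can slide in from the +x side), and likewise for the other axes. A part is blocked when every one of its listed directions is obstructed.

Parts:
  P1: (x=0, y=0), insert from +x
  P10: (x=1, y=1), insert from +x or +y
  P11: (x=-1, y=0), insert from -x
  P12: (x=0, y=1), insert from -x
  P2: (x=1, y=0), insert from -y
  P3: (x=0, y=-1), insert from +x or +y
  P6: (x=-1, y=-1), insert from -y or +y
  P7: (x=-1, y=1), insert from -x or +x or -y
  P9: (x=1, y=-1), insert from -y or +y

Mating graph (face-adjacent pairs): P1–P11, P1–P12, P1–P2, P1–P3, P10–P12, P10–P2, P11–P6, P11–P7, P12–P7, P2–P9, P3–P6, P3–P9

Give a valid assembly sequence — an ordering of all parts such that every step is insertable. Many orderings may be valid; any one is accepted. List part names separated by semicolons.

P6; P3; P1; P2; P10; P9; P12; P11; P7

1. P6@(-1, -1) [-y clear] — {P6}
2. P3@(0, -1) [+x clear] — {P3, P6}
3. P1@(0, 0) [+x clear] — {P1, P3, P6}
4. P2@(1, 0) [-y clear] — {P1, P2, P3, P6}
5. P10@(1, 1) [+x clear] — {P1, P10, P2, P3, P6}
6. P9@(1, -1) [-y clear] — {P1, P10, P2, P3, P6, P9}
7. P12@(0, 1) [-x clear] — {P1, P10, P12, P2, P3, P6, P9}
8. P11@(-1, 0) [-x clear] — {P1, P10, P11, P12, P2, P3, P6, P9}
9. P7@(-1, 1) [-x clear] — {P1, P10, P11, P12, P2, P3, P6, P7, P9}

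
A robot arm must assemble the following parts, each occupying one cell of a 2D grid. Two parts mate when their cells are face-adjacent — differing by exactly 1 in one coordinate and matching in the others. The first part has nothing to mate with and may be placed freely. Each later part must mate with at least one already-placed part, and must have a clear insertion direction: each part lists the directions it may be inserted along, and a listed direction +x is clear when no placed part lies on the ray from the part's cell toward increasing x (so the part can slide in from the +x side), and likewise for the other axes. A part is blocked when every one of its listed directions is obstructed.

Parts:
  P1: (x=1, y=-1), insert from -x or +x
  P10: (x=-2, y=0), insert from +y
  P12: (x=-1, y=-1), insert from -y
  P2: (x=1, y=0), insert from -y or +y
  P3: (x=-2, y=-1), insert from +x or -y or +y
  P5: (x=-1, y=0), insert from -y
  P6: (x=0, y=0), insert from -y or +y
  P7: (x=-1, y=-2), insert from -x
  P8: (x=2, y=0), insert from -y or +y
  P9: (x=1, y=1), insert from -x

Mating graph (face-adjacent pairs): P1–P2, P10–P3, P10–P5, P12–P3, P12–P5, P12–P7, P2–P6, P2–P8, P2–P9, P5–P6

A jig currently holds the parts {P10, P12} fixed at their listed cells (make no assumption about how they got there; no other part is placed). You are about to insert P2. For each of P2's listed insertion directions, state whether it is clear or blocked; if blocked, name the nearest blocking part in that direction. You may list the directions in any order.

-y: ray from P2(1, 0) has no placed part ⇒ clear
+y: ray from P2(1, 0) has no placed part ⇒ clear

+y: clear; -y: clear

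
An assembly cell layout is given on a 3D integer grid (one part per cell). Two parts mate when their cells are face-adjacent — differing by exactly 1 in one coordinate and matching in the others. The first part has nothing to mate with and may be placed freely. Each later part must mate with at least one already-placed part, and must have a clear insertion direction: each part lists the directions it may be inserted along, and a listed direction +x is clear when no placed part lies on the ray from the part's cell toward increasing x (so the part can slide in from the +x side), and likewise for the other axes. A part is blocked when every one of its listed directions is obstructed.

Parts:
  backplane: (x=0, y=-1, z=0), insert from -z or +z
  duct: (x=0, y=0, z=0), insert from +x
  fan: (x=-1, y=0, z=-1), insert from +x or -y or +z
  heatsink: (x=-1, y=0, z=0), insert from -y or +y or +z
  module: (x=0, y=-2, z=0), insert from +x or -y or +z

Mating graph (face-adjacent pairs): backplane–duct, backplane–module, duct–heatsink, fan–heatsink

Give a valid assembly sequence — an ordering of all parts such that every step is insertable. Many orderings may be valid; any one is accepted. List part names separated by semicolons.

fan; heatsink; duct; backplane; module

1. fan@(-1, 0, -1) [+x clear] — {fan}
2. heatsink@(-1, 0, 0) [-y clear] — {fan, heatsink}
3. duct@(0, 0, 0) [+x clear] — {duct, fan, heatsink}
4. backplane@(0, -1, 0) [-z clear] — {backplane, duct, fan, heatsink}
5. module@(0, -2, 0) [+x clear] — {backplane, duct, fan, heatsink, module}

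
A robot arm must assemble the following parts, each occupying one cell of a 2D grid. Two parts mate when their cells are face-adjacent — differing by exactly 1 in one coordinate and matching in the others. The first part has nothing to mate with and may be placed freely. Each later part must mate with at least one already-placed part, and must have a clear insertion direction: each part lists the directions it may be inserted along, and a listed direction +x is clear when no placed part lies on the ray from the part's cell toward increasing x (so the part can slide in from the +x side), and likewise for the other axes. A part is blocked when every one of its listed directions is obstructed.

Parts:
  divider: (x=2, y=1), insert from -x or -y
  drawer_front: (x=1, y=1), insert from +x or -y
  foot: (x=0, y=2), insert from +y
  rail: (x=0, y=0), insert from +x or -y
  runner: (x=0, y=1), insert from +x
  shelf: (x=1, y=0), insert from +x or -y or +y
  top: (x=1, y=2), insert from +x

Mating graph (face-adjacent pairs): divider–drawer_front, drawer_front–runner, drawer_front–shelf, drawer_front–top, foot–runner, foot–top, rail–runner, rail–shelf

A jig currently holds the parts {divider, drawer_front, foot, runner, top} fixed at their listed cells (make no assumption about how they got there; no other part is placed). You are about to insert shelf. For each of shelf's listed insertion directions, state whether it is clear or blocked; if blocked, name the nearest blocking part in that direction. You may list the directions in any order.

+x: clear; +y: blocked by drawer_front; -y: clear

+x: ray from shelf(1, 0) has no placed part ⇒ clear
-y: ray from shelf(1, 0) has no placed part ⇒ clear
+y: nearest on ray is drawer_front@(1, 1) ⇒ blocked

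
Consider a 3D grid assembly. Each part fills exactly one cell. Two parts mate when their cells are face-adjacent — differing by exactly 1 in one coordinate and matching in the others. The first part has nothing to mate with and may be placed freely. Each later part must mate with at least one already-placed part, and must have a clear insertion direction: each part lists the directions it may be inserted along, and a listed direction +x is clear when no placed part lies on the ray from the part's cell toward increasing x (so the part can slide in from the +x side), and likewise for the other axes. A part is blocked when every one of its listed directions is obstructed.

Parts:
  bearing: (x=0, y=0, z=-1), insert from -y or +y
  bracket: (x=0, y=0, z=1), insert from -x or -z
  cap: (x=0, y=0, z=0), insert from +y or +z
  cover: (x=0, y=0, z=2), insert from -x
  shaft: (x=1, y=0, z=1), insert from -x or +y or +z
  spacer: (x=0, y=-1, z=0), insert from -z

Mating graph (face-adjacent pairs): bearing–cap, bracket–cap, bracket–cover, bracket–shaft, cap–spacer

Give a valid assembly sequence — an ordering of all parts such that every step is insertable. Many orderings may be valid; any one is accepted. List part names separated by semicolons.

spacer; cap; bearing; bracket; shaft; cover

1. spacer@(0, -1, 0) [-z clear] — {spacer}
2. cap@(0, 0, 0) [+y clear] — {cap, spacer}
3. bearing@(0, 0, -1) [-y clear] — {bearing, cap, spacer}
4. bracket@(0, 0, 1) [-x clear] — {bearing, bracket, cap, spacer}
5. shaft@(1, 0, 1) [+y clear] — {bearing, bracket, cap, shaft, spacer}
6. cover@(0, 0, 2) [-x clear] — {bearing, bracket, cap, cover, shaft, spacer}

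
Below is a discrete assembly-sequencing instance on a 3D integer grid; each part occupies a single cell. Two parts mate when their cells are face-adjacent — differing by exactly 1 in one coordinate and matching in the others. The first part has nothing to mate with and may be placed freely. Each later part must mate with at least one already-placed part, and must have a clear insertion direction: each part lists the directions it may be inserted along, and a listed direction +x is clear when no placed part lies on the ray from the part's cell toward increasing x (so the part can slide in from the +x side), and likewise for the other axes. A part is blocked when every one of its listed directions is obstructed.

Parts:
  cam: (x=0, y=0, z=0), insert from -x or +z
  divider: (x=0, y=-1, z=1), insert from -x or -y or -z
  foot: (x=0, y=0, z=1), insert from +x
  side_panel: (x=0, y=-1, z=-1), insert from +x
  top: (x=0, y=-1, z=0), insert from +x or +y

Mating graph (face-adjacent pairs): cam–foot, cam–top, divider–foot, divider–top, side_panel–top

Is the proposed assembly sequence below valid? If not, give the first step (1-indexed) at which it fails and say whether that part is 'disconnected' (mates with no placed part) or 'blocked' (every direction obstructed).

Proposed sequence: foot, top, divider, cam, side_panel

1. foot@(0, 0, 1) [+x clear] — {foot}
2. top@(0, -1, 0) — no placed neighbour ⇒ disconnected

Invalid at step 2 (disconnected)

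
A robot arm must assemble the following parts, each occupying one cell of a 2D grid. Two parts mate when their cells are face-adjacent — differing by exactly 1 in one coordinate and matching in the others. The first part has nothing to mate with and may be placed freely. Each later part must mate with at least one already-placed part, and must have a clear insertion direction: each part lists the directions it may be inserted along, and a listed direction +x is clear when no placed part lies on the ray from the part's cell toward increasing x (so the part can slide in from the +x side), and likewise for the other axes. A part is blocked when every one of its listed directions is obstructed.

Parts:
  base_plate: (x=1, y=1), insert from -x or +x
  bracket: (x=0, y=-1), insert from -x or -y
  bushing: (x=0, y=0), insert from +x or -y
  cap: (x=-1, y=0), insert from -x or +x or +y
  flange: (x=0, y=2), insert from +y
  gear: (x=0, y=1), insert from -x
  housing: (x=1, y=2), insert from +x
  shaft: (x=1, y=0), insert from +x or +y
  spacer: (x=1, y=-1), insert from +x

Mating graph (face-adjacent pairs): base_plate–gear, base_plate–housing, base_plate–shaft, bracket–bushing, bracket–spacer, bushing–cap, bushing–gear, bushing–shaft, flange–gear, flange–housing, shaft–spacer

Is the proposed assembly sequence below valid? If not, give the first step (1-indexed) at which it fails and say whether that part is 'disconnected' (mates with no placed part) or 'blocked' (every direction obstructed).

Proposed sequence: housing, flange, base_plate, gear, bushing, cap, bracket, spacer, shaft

1. housing@(1, 2) [+x clear] — {housing}
2. flange@(0, 2) [+y clear] — {flange, housing}
3. base_plate@(1, 1) [-x clear] — {base_plate, flange, housing}
4. gear@(0, 1) [-x clear] — {base_plate, flange, gear, housing}
5. bushing@(0, 0) [+x clear] — {base_plate, bushing, flange, gear, housing}
6. cap@(-1, 0) [-x clear] — {base_plate, bushing, cap, flange, gear, housing}
7. bracket@(0, -1) [-x clear] — {base_plate, bracket, bushing, cap, flange, gear, housing}
8. spacer@(1, -1) [+x clear] — {base_plate, bracket, bushing, cap, flange, gear, housing, spacer}
9. shaft@(1, 0) [+x clear] — {base_plate, bracket, bushing, cap, flange, gear, housing, shaft, spacer}

Valid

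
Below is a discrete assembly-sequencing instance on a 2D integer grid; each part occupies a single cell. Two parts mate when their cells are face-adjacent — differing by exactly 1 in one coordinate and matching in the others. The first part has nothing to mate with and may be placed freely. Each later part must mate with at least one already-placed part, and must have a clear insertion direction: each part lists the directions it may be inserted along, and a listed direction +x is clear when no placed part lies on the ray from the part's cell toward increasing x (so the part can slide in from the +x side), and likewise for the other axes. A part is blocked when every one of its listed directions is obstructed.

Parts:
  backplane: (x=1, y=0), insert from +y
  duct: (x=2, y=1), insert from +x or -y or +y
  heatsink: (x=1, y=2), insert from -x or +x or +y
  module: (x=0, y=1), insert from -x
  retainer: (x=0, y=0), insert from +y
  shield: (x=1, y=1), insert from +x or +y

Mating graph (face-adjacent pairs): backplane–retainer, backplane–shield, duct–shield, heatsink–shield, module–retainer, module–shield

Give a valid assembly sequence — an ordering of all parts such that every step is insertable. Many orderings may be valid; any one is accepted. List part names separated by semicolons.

backplane; shield; heatsink; retainer; module; duct

1. backplane@(1, 0) [+y clear] — {backplane}
2. shield@(1, 1) [+x clear] — {backplane, shield}
3. heatsink@(1, 2) [-x clear] — {backplane, heatsink, shield}
4. retainer@(0, 0) [+y clear] — {backplane, heatsink, retainer, shield}
5. module@(0, 1) [-x clear] — {backplane, heatsink, module, retainer, shield}
6. duct@(2, 1) [+x clear] — {backplane, duct, heatsink, module, retainer, shield}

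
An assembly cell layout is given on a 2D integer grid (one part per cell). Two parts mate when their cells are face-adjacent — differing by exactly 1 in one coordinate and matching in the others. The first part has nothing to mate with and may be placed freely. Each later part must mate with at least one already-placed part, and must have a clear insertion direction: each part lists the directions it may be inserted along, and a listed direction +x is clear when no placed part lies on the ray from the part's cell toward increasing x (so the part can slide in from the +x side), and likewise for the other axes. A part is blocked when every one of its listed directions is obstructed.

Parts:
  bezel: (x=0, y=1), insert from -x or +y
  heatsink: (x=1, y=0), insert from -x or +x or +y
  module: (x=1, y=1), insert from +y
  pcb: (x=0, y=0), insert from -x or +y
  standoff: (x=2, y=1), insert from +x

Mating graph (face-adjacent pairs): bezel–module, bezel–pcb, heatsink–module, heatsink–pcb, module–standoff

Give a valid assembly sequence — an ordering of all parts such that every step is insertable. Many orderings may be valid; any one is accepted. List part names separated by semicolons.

module; heatsink; pcb; bezel; standoff

1. module@(1, 1) [+y clear] — {module}
2. heatsink@(1, 0) [-x clear] — {heatsink, module}
3. pcb@(0, 0) [-x clear] — {heatsink, module, pcb}
4. bezel@(0, 1) [-x clear] — {bezel, heatsink, module, pcb}
5. standoff@(2, 1) [+x clear] — {bezel, heatsink, module, pcb, standoff}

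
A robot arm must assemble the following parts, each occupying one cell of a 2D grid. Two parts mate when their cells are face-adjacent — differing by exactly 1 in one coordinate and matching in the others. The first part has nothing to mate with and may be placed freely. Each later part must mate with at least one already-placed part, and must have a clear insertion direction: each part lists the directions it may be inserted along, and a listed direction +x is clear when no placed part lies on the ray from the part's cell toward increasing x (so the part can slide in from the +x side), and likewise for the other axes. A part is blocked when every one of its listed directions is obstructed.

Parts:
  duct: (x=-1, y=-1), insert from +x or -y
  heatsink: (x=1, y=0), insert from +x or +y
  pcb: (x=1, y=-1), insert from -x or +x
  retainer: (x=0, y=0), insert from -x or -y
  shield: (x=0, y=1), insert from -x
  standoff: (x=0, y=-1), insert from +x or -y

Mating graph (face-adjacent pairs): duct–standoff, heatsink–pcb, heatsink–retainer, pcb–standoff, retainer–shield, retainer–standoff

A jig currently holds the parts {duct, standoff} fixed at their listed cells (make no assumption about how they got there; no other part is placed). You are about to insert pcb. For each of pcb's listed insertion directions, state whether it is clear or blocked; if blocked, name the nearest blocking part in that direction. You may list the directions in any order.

-x: nearest on ray is standoff@(0, -1) ⇒ blocked
+x: ray from pcb(1, -1) has no placed part ⇒ clear

+x: clear; -x: blocked by standoff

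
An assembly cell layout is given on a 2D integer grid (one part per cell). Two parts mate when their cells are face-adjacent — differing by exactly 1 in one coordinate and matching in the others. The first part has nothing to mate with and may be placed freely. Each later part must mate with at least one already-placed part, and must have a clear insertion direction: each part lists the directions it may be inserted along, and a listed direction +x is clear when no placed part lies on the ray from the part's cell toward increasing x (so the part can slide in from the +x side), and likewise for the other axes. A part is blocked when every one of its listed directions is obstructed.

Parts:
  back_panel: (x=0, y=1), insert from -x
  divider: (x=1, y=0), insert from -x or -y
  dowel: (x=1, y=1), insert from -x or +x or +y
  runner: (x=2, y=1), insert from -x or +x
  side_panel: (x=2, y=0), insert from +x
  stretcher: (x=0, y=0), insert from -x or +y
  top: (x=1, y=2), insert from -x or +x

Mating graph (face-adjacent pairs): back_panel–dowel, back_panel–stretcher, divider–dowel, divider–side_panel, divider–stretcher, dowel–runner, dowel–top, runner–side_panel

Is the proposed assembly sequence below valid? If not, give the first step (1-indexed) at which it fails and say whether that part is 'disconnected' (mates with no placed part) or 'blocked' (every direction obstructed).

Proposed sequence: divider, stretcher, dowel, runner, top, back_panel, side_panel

1. divider@(1, 0) [-x clear] — {divider}
2. stretcher@(0, 0) [-x clear] — {divider, stretcher}
3. dowel@(1, 1) [-x clear] — {divider, dowel, stretcher}
4. runner@(2, 1) [+x clear] — {divider, dowel, runner, stretcher}
5. top@(1, 2) [-x clear] — {divider, dowel, runner, stretcher, top}
6. back_panel@(0, 1) [-x clear] — {back_panel, divider, dowel, runner, stretcher, top}
7. side_panel@(2, 0) [+x clear] — {back_panel, divider, dowel, runner, side_panel, stretcher, top}

Valid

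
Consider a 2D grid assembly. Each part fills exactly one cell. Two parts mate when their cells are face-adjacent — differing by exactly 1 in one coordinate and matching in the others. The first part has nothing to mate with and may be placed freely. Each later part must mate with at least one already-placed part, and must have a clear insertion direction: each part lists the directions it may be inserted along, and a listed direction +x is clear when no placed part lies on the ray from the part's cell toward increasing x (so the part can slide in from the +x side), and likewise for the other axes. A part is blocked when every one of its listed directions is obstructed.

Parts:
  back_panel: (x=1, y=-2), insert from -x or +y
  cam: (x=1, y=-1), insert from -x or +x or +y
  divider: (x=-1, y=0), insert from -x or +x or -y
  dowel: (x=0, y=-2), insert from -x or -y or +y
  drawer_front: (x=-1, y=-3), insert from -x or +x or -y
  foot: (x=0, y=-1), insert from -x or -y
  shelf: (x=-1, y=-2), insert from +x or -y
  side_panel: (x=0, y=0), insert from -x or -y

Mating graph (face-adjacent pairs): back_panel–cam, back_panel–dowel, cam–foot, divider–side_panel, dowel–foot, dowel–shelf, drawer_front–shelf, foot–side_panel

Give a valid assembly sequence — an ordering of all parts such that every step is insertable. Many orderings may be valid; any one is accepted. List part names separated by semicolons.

drawer_front; shelf; dowel; foot; back_panel; cam; side_panel; divider

1. drawer_front@(-1, -3) [-x clear] — {drawer_front}
2. shelf@(-1, -2) [+x clear] — {drawer_front, shelf}
3. dowel@(0, -2) [-y clear] — {dowel, drawer_front, shelf}
4. foot@(0, -1) [-x clear] — {dowel, drawer_front, foot, shelf}
5. back_panel@(1, -2) [+y clear] — {back_panel, dowel, drawer_front, foot, shelf}
6. cam@(1, -1) [+x clear] — {back_panel, cam, dowel, drawer_front, foot, shelf}
7. side_panel@(0, 0) [-x clear] — {back_panel, cam, dowel, drawer_front, foot, shelf, side_panel}
8. divider@(-1, 0) [-x clear] — {back_panel, cam, divider, dowel, drawer_front, foot, shelf, side_panel}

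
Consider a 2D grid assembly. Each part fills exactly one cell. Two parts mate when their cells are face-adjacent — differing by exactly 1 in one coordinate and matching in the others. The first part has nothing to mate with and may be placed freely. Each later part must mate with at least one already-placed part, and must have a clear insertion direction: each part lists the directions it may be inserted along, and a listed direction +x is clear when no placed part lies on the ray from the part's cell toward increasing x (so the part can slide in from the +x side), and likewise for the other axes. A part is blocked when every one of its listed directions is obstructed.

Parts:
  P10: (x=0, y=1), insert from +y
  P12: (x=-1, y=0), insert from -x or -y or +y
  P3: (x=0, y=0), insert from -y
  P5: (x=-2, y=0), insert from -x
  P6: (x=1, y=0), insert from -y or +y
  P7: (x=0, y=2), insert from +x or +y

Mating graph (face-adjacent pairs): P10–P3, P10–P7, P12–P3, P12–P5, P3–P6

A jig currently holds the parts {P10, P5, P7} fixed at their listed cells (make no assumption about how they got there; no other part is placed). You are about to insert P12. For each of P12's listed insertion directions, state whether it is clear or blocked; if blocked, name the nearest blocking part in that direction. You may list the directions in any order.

+y: clear; -x: blocked by P5; -y: clear

-x: nearest on ray is P5@(-2, 0) ⇒ blocked
-y: ray from P12(-1, 0) has no placed part ⇒ clear
+y: ray from P12(-1, 0) has no placed part ⇒ clear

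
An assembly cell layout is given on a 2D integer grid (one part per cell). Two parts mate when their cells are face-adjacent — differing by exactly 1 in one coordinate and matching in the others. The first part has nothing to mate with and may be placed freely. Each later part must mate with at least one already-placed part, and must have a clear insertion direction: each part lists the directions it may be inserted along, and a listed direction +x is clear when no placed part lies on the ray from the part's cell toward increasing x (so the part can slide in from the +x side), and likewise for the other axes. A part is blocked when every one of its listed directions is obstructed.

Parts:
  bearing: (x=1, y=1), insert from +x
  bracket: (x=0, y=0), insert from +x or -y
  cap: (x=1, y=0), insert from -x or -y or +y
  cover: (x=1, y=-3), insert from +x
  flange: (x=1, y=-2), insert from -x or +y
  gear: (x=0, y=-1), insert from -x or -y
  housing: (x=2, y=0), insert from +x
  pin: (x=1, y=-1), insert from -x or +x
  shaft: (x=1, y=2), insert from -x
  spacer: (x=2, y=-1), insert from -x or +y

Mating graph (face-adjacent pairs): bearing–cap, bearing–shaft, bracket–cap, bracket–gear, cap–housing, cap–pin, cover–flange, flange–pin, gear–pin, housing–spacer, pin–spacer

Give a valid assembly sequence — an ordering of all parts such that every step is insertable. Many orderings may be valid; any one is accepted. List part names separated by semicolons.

bearing; cap; bracket; housing; spacer; pin; flange; cover; gear; shaft

1. bearing@(1, 1) [+x clear] — {bearing}
2. cap@(1, 0) [-x clear] — {bearing, cap}
3. bracket@(0, 0) [-y clear] — {bearing, bracket, cap}
4. housing@(2, 0) [+x clear] — {bearing, bracket, cap, housing}
5. spacer@(2, -1) [-x clear] — {bearing, bracket, cap, housing, spacer}
6. pin@(1, -1) [-x clear] — {bearing, bracket, cap, housing, pin, spacer}
7. flange@(1, -2) [-x clear] — {bearing, bracket, cap, flange, housing, pin, spacer}
8. cover@(1, -3) [+x clear] — {bearing, bracket, cap, cover, flange, housing, pin, spacer}
9. gear@(0, -1) [-x clear] — {bearing, bracket, cap, cover, flange, gear, housing, pin, spacer}
10. shaft@(1, 2) [-x clear] — {bearing, bracket, cap, cover, flange, gear, housing, pin, shaft, spacer}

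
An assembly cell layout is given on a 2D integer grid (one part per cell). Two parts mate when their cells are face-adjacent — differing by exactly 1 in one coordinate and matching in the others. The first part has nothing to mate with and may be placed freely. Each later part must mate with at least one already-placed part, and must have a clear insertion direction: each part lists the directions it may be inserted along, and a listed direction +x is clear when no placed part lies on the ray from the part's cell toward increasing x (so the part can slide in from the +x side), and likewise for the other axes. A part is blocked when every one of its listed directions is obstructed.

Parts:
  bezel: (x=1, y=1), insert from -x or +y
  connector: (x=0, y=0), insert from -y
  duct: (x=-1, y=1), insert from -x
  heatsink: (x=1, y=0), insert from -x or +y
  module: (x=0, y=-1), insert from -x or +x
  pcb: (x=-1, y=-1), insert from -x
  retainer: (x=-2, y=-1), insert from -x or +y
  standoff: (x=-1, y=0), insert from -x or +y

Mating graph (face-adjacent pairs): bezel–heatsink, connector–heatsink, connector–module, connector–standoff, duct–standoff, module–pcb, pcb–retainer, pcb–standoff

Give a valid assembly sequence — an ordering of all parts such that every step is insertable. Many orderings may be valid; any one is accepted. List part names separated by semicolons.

duct; standoff; pcb; retainer; connector; heatsink; bezel; module

1. duct@(-1, 1) [-x clear] — {duct}
2. standoff@(-1, 0) [-x clear] — {duct, standoff}
3. pcb@(-1, -1) [-x clear] — {duct, pcb, standoff}
4. retainer@(-2, -1) [-x clear] — {duct, pcb, retainer, standoff}
5. connector@(0, 0) [-y clear] — {connector, duct, pcb, retainer, standoff}
6. heatsink@(1, 0) [+y clear] — {connector, duct, heatsink, pcb, retainer, standoff}
7. bezel@(1, 1) [+y clear] — {bezel, connector, duct, heatsink, pcb, retainer, standoff}
8. module@(0, -1) [+x clear] — {bezel, connector, duct, heatsink, module, pcb, retainer, standoff}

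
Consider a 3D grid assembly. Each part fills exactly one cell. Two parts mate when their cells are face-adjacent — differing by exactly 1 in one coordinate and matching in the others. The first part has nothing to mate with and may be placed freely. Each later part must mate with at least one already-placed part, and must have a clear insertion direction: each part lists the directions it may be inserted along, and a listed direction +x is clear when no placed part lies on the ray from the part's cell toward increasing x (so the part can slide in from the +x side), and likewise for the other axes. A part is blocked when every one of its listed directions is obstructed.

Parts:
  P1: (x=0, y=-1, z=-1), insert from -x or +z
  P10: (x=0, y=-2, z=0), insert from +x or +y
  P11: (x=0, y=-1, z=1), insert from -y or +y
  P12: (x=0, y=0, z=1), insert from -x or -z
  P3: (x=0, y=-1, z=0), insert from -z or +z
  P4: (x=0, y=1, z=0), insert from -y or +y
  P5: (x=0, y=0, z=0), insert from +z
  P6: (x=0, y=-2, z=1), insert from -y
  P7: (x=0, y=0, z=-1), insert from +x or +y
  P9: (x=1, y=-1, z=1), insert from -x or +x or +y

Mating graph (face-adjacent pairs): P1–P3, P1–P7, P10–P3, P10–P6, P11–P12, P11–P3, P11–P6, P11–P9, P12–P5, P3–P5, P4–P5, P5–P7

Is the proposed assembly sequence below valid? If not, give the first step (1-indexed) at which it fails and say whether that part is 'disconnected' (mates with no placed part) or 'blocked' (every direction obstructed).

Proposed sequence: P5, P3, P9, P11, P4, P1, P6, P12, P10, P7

1. P5@(0, 0, 0) [+z clear] — {P5}
2. P3@(0, -1, 0) [-z clear] — {P3, P5}
3. P9@(1, -1, 1) — no placed neighbour ⇒ disconnected

Invalid at step 3 (disconnected)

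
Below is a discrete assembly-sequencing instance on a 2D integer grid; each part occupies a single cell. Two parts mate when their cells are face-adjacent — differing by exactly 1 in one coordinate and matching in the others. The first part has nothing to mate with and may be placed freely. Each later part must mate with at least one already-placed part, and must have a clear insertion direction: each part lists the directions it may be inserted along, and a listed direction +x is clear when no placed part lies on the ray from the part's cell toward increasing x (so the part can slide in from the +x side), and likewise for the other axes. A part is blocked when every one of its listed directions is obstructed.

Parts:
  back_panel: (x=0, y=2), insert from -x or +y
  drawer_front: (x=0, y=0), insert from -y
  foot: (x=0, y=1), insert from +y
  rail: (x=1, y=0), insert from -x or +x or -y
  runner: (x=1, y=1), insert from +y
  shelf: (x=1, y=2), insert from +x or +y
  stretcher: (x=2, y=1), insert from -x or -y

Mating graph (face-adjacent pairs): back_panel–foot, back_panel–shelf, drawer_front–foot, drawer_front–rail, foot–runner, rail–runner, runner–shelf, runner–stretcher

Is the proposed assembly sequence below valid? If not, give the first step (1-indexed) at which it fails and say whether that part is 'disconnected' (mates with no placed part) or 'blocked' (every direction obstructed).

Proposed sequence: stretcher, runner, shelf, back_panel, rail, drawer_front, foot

Invalid at step 7 (blocked)

1. stretcher@(2, 1) [-x clear] — {stretcher}
2. runner@(1, 1) [+y clear] — {runner, stretcher}
3. shelf@(1, 2) [+x clear] — {runner, shelf, stretcher}
4. back_panel@(0, 2) [-x clear] — {back_panel, runner, shelf, stretcher}
5. rail@(1, 0) [-x clear] — {back_panel, rail, runner, shelf, stretcher}
6. drawer_front@(0, 0) [-y clear] — {back_panel, drawer_front, rail, runner, shelf, stretcher}
7. foot@(0, 1) — +y all obstructed ⇒ blocked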